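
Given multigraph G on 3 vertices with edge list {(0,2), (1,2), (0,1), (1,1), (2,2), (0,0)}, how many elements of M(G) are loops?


In a graphic matroid, a loop is a self-loop edge (u,u) with rank 0.
Examining all 6 edges for self-loops...
Self-loops found: (1,1), (2,2), (0,0)
Number of loops = 3.

3


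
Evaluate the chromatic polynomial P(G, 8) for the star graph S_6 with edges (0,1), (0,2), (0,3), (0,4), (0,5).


P(tree, k) = k * (k-1)^(5) for any tree on 6 vertices.
P(8) = 8 * 7^5 = 8 * 16807 = 134456.

134456


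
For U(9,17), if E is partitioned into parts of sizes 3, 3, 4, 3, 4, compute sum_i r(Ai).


r(Ai) = min(|Ai|, 9) for each part.
Sum = min(3,9) + min(3,9) + min(4,9) + min(3,9) + min(4,9)
    = 3 + 3 + 4 + 3 + 4
    = 17.

17


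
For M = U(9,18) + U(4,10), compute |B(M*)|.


(M1+M2)* = M1* + M2*.
M1* = U(9,18), bases: C(18,9) = 48620.
M2* = U(6,10), bases: C(10,6) = 210.
|B(M*)| = 48620 * 210 = 10210200.

10210200


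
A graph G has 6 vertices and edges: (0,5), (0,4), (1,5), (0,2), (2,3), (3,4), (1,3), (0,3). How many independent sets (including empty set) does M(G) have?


An independent set in a graphic matroid is an acyclic edge subset.
G has 6 vertices and 8 edges.
Enumerate all 2^8 = 256 subsets, checking for acyclicity.
Total independent sets = 177.

177


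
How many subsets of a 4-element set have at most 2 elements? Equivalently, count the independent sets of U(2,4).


Independent sets of U(2,4) are all subsets of size <= 2.
Count = (4 choose 0) + (4 choose 1) + (4 choose 2)
     = 1 + 4 + 6
     = 11.

11


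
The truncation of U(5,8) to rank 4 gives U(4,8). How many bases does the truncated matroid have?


Truncating U(5,8) to rank 4 gives U(4,8).
Bases of U(4,8) are all 4-element subsets of 8 elements.
Number of bases = C(8,4) = 8! / (4! * 4!) = 70.

70


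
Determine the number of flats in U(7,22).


Flats of U(7,22): every subset of size < 7 is a flat, plus E itself.
Count = C(22,0) + C(22,1) + C(22,2) + C(22,3) + C(22,4) + C(22,5) + C(22,6) + 1
     = 1 + 22 + 231 + 1540 + 7315 + 26334 + 74613 + 1
     = 110057.

110057


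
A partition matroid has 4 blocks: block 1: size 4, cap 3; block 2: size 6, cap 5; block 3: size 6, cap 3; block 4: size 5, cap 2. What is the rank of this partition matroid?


Rank of a partition matroid = sum of min(|Si|, ci) for each block.
= min(4,3) + min(6,5) + min(6,3) + min(5,2)
= 3 + 5 + 3 + 2
= 13.

13


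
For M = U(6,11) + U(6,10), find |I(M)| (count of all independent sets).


For a direct sum, |I(M1+M2)| = |I(M1)| * |I(M2)|.
|I(U(6,11))| = sum C(11,k) for k=0..6 = 1486.
|I(U(6,10))| = sum C(10,k) for k=0..6 = 848.
Total = 1486 * 848 = 1260128.

1260128


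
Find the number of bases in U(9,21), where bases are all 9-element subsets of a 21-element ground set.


Bases of U(9,21) are all 9-element subsets of the 21-element ground set.
Number of bases = C(21,9).
C(21,9) = 21! / (9! * 12!) = 293930.

293930


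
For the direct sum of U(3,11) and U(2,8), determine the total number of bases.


Bases of a direct sum M1 + M2: |B| = |B(M1)| * |B(M2)|.
|B(U(3,11))| = C(11,3) = 165.
|B(U(2,8))| = C(8,2) = 28.
Total bases = 165 * 28 = 4620.

4620


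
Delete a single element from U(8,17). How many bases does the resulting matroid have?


Deleting e from U(8,17) gives U(8,16) since n > r.
Bases of U(8,16) = C(16,8) = 12870.

12870


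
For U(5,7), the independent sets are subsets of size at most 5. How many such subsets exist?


Independent sets of U(5,7) are all subsets of size <= 5.
Count = (7 choose 0) + (7 choose 1) + (7 choose 2) + (7 choose 3) + (7 choose 4) + (7 choose 5)
     = 1 + 7 + 21 + 35 + 35 + 21
     = 120.

120


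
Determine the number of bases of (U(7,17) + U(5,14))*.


(M1+M2)* = M1* + M2*.
M1* = U(10,17), bases: C(17,10) = 19448.
M2* = U(9,14), bases: C(14,9) = 2002.
|B(M*)| = 19448 * 2002 = 38934896.

38934896


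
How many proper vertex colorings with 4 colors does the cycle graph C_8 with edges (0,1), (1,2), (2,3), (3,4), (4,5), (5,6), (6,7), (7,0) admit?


P(C_8, k) = (k-1)^8 + (-1)^8*(k-1).
P(4) = (3)^8 + 3
= 6561 + 3 = 6564.

6564


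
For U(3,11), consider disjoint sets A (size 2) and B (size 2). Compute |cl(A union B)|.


|A union B| = 2 + 2 = 4 (disjoint).
In U(3,11), cl(S) = S if |S| < 3, else cl(S) = E.
Since 4 >= 3, cl(A union B) = E.
|cl(A union B)| = 11.

11


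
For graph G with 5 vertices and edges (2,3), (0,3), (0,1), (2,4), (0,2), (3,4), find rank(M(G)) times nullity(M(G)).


r(M) = |V| - c = 5 - 1 = 4.
nullity = |E| - r(M) = 6 - 4 = 2.
Product = 4 * 2 = 8.

8


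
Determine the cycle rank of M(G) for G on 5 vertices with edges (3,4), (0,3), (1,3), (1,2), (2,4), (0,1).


Cycle rank (nullity) = |E| - r(M) = |E| - (|V| - c).
|E| = 6, |V| = 5, c = 1.
Nullity = 6 - (5 - 1) = 6 - 4 = 2.

2


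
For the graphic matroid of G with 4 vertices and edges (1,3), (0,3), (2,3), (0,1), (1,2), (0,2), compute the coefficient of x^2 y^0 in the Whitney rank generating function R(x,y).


R(x,y) = sum over A in 2^E of x^(r(E)-r(A)) * y^(|A|-r(A)).
G has 4 vertices, 6 edges. r(E) = 3.
Enumerate all 2^6 = 64 subsets.
Count subsets with r(E)-r(A)=2 and |A|-r(A)=0: 6.

6


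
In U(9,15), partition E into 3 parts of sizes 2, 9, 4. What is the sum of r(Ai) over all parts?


r(Ai) = min(|Ai|, 9) for each part.
Sum = min(2,9) + min(9,9) + min(4,9)
    = 2 + 9 + 4
    = 15.

15


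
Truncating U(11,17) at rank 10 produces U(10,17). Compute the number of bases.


Truncating U(11,17) to rank 10 gives U(10,17).
Bases of U(10,17) are all 10-element subsets of 17 elements.
Number of bases = (17 choose 10) = 19448.

19448


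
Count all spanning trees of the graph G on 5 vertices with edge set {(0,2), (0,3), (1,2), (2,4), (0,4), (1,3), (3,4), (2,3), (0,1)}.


By Kirchhoff's matrix tree theorem, the number of spanning trees equals
the determinant of any cofactor of the Laplacian matrix L.
G has 5 vertices and 9 edges.
Computing the (4 x 4) cofactor determinant gives 75.

75


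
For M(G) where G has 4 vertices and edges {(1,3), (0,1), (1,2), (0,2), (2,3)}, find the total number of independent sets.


An independent set in a graphic matroid is an acyclic edge subset.
G has 4 vertices and 5 edges.
Enumerate all 2^5 = 32 subsets, checking for acyclicity.
Total independent sets = 24.

24


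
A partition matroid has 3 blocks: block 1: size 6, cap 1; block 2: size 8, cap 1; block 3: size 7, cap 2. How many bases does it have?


A basis picks exactly ci elements from block i.
Number of bases = product of C(|Si|, ci).
= C(6,1) * C(8,1) * C(7,2)
= 6 * 8 * 21
= 1008.

1008


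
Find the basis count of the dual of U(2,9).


The dual of U(r,n) is U(n-r, n) = U(7,9).
Bases of U(7,9) are all (7)-element subsets.
|B(M*)| = C(9,7) = 36.

36


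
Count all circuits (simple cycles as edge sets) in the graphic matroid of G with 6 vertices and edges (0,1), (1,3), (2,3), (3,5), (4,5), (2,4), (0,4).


A circuit in a graphic matroid = edge set of a simple cycle.
G has 6 vertices and 7 edges.
Enumerating all minimal edge subsets forming cycles...
Total circuits found: 3.

3


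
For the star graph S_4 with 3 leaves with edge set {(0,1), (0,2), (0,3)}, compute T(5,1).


A star on 4 vertices is a tree with 3 edges.
T(x,y) = x^(3) for any tree.
T(5,1) = 5^3 = 125.

125


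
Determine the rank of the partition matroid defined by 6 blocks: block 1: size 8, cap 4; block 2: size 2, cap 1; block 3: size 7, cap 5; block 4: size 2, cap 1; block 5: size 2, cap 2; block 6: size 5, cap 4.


Rank of a partition matroid = sum of min(|Si|, ci) for each block.
= min(8,4) + min(2,1) + min(7,5) + min(2,1) + min(2,2) + min(5,4)
= 4 + 1 + 5 + 1 + 2 + 4
= 17.

17


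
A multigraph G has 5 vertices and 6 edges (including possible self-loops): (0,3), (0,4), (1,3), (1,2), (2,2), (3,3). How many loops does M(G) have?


In a graphic matroid, a loop is a self-loop edge (u,u) with rank 0.
Examining all 6 edges for self-loops...
Self-loops found: (2,2), (3,3)
Number of loops = 2.

2


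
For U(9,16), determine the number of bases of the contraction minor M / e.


Contracting e from U(9,16) gives U(8,15).
Bases of U(8,15) = (15 choose 8) = 6435.

6435


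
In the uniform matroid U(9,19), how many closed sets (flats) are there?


Flats of U(9,19): every subset of size < 9 is a flat, plus E itself.
Count = C(19,0) + C(19,1) + C(19,2) + C(19,3) + C(19,4) + C(19,5) + C(19,6) + C(19,7) + C(19,8) + 1
     = 1 + 19 + 171 + 969 + 3876 + 11628 + 27132 + 50388 + 75582 + 1
     = 169767.

169767


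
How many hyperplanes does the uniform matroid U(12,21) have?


Hyperplanes of U(12,21) are flats of rank 11.
In a uniform matroid, these are exactly the (11)-element subsets.
Count = C(21,11) = 352716.

352716


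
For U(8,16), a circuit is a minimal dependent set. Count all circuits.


In U(8,16), circuits are the (9)-element subsets.
Any set of 9 elements is dependent, and removing any one element gives
an independent set of size 8, so it is a minimal dependent set.
Number of circuits = (16 choose 9) = 11440.

11440


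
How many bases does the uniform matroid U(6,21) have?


Bases of U(6,21) are all 6-element subsets of the 21-element ground set.
Number of bases = C(21,6).
C(21,6) = 54264.

54264


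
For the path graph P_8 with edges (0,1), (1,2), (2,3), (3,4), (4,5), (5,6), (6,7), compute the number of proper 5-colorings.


P(P_8, k) = k * (k-1)^(7).
P(5) = 5 * 4^7 = 5 * 16384 = 81920.

81920


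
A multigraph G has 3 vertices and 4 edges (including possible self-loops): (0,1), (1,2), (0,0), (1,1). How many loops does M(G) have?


In a graphic matroid, a loop is a self-loop edge (u,u) with rank 0.
Examining all 4 edges for self-loops...
Self-loops found: (0,0), (1,1)
Number of loops = 2.

2


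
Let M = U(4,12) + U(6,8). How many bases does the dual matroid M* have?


(M1+M2)* = M1* + M2*.
M1* = U(8,12), bases: C(12,8) = 495.
M2* = U(2,8), bases: C(8,2) = 28.
|B(M*)| = 495 * 28 = 13860.

13860


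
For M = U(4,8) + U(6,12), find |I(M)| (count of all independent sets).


For a direct sum, |I(M1+M2)| = |I(M1)| * |I(M2)|.
|I(U(4,8))| = sum C(8,k) for k=0..4 = 163.
|I(U(6,12))| = sum C(12,k) for k=0..6 = 2510.
Total = 163 * 2510 = 409130.

409130


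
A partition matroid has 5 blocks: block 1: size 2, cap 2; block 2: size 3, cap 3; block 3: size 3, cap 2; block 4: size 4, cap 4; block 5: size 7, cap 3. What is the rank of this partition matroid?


Rank of a partition matroid = sum of min(|Si|, ci) for each block.
= min(2,2) + min(3,3) + min(3,2) + min(4,4) + min(7,3)
= 2 + 3 + 2 + 4 + 3
= 14.

14


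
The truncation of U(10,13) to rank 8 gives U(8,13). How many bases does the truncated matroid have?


Truncating U(10,13) to rank 8 gives U(8,13).
Bases of U(8,13) are all 8-element subsets of 13 elements.
Number of bases = C(13,8) = 13! / (8! * 5!) = 1287.

1287


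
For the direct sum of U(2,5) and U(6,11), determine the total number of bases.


Bases of a direct sum M1 + M2: |B| = |B(M1)| * |B(M2)|.
|B(U(2,5))| = C(5,2) = 10.
|B(U(6,11))| = C(11,6) = 462.
Total bases = 10 * 462 = 4620.

4620


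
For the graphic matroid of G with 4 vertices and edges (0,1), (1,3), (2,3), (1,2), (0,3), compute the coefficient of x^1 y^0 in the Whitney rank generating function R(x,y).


R(x,y) = sum over A in 2^E of x^(r(E)-r(A)) * y^(|A|-r(A)).
G has 4 vertices, 5 edges. r(E) = 3.
Enumerate all 2^5 = 32 subsets.
Count subsets with r(E)-r(A)=1 and |A|-r(A)=0: 10.

10


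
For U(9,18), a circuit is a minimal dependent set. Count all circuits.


In U(9,18), circuits are the (10)-element subsets.
Any set of 10 elements is dependent, and removing any one element gives
an independent set of size 9, so it is a minimal dependent set.
Number of circuits = C(18,10) = 18! / (10! * 8!) = 43758.

43758


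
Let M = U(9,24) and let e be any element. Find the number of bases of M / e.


Contracting e from U(9,24) gives U(8,23).
Bases of U(8,23) = C(23,8) = 490314.

490314


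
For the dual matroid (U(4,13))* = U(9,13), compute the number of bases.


The dual of U(r,n) is U(n-r, n) = U(9,13).
Bases of U(9,13) are all (9)-element subsets.
|B(M*)| = C(13,9) = 715.

715


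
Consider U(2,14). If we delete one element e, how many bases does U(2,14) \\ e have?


Deleting e from U(2,14) gives U(2,13) since n > r.
Bases of U(2,13) = C(13,2) = (13 * 12) / (1 * 2) = 78.

78


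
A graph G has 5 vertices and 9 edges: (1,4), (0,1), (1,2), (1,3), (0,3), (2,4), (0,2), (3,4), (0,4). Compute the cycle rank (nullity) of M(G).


Cycle rank (nullity) = |E| - r(M) = |E| - (|V| - c).
|E| = 9, |V| = 5, c = 1.
Nullity = 9 - (5 - 1) = 9 - 4 = 5.

5


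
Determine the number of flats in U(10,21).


Flats of U(10,21): every subset of size < 10 is a flat, plus E itself.
Count = (21 choose 0) + (21 choose 1) + (21 choose 2) + (21 choose 3) + (21 choose 4) + (21 choose 5) + (21 choose 6) + (21 choose 7) + (21 choose 8) + (21 choose 9) + 1
     = 1 + 21 + 210 + 1330 + 5985 + 20349 + 54264 + 116280 + 203490 + 293930 + 1
     = 695861.

695861


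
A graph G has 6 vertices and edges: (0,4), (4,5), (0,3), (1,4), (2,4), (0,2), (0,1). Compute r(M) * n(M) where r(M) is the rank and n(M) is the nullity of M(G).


r(M) = |V| - c = 6 - 1 = 5.
nullity = |E| - r(M) = 7 - 5 = 2.
Product = 5 * 2 = 10.

10


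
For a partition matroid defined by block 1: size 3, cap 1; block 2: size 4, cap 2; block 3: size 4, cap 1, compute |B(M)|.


A basis picks exactly ci elements from block i.
Number of bases = product of C(|Si|, ci).
= C(3,1) * C(4,2) * C(4,1)
= 3 * 6 * 4
= 72.

72


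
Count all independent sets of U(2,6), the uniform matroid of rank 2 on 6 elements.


Independent sets of U(2,6) are all subsets of size <= 2.
Count = C(6,0) + C(6,1) + C(6,2)
     = 1 + 6 + 15
     = 22.

22


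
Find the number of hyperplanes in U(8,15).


Hyperplanes of U(8,15) are flats of rank 7.
In a uniform matroid, these are exactly the (7)-element subsets.
Count = C(15,7) = 6435.

6435


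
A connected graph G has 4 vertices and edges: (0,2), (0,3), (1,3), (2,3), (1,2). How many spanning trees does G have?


By Kirchhoff's matrix tree theorem, the number of spanning trees equals
the determinant of any cofactor of the Laplacian matrix L.
G has 4 vertices and 5 edges.
Computing the (3 x 3) cofactor determinant gives 8.

8


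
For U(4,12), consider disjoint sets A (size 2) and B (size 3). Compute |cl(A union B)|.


|A union B| = 2 + 3 = 5 (disjoint).
In U(4,12), cl(S) = S if |S| < 4, else cl(S) = E.
Since 5 >= 4, cl(A union B) = E.
|cl(A union B)| = 12.

12


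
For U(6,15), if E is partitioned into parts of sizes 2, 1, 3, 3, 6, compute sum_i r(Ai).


r(Ai) = min(|Ai|, 6) for each part.
Sum = min(2,6) + min(1,6) + min(3,6) + min(3,6) + min(6,6)
    = 2 + 1 + 3 + 3 + 6
    = 15.

15


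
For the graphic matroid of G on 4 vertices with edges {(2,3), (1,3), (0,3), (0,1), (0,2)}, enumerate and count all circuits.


A circuit in a graphic matroid = edge set of a simple cycle.
G has 4 vertices and 5 edges.
Enumerating all minimal edge subsets forming cycles...
Total circuits found: 3.

3


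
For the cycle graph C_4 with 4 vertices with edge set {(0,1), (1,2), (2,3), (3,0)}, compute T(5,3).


T(C_4; x,y) = x + x^2 + ... + x^(3) + y.
T(5,3) = 5^1 + 5^2 + 5^3 + 3
= 5 + 25 + 125 + 3
= 158.

158


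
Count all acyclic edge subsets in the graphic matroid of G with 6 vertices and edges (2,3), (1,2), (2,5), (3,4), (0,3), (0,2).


An independent set in a graphic matroid is an acyclic edge subset.
G has 6 vertices and 6 edges.
Enumerate all 2^6 = 64 subsets, checking for acyclicity.
Total independent sets = 56.

56


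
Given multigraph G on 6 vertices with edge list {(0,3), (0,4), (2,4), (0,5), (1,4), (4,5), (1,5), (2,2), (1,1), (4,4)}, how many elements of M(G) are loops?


In a graphic matroid, a loop is a self-loop edge (u,u) with rank 0.
Examining all 10 edges for self-loops...
Self-loops found: (2,2), (1,1), (4,4)
Number of loops = 3.

3


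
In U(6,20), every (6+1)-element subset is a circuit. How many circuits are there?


In U(6,20), circuits are the (7)-element subsets.
Any set of 7 elements is dependent, and removing any one element gives
an independent set of size 6, so it is a minimal dependent set.
Number of circuits = (20 choose 7) = 77520.

77520


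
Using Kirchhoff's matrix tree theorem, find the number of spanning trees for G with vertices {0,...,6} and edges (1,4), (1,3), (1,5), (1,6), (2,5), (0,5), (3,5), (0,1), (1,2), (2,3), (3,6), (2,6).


By Kirchhoff's matrix tree theorem, the number of spanning trees equals
the determinant of any cofactor of the Laplacian matrix L.
G has 7 vertices and 12 edges.
Computing the (6 x 6) cofactor determinant gives 185.

185


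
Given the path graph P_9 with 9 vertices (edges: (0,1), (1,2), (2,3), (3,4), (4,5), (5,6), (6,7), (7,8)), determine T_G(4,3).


A path on 9 vertices is a tree with 8 edges.
T(x,y) = x^(8) for any tree.
T(4,3) = 4^8 = 65536.

65536


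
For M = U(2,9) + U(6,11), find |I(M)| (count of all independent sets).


For a direct sum, |I(M1+M2)| = |I(M1)| * |I(M2)|.
|I(U(2,9))| = sum C(9,k) for k=0..2 = 46.
|I(U(6,11))| = sum C(11,k) for k=0..6 = 1486.
Total = 46 * 1486 = 68356.

68356


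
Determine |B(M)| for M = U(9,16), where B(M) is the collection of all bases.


Bases of U(9,16) are all 9-element subsets of the 16-element ground set.
Number of bases = C(16,9).
(16 choose 9) = 11440.

11440


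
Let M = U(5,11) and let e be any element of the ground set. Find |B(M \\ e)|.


Deleting e from U(5,11) gives U(5,10) since n > r.
Bases of U(5,10) = (10 choose 5) = 252.

252


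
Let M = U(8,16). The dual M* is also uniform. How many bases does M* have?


The dual of U(r,n) is U(n-r, n) = U(8,16).
Bases of U(8,16) are all (8)-element subsets.
|B(M*)| = C(16,8) = 12870.

12870


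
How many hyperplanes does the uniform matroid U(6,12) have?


Hyperplanes of U(6,12) are flats of rank 5.
In a uniform matroid, these are exactly the (5)-element subsets.
Count = C(12,5) = 12! / (5! * 7!) = 792.

792


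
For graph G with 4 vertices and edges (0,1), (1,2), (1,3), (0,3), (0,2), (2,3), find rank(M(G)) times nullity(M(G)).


r(M) = |V| - c = 4 - 1 = 3.
nullity = |E| - r(M) = 6 - 3 = 3.
Product = 3 * 3 = 9.

9


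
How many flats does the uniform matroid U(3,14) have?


Flats of U(3,14): every subset of size < 3 is a flat, plus E itself.
Count = (14 choose 0) + (14 choose 1) + (14 choose 2) + 1
     = 1 + 14 + 91 + 1
     = 107.

107


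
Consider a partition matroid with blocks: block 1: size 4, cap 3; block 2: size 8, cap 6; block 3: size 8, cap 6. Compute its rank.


Rank of a partition matroid = sum of min(|Si|, ci) for each block.
= min(4,3) + min(8,6) + min(8,6)
= 3 + 6 + 6
= 15.

15


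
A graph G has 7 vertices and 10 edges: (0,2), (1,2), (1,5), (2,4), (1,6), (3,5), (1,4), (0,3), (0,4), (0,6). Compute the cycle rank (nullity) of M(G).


Cycle rank (nullity) = |E| - r(M) = |E| - (|V| - c).
|E| = 10, |V| = 7, c = 1.
Nullity = 10 - (7 - 1) = 10 - 6 = 4.

4


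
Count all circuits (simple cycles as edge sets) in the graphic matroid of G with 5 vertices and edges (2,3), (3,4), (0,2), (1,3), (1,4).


A circuit in a graphic matroid = edge set of a simple cycle.
G has 5 vertices and 5 edges.
Enumerating all minimal edge subsets forming cycles...
Total circuits found: 1.

1


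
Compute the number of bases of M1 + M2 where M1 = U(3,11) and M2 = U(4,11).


Bases of a direct sum M1 + M2: |B| = |B(M1)| * |B(M2)|.
|B(U(3,11))| = C(11,3) = 165.
|B(U(4,11))| = C(11,4) = 330.
Total bases = 165 * 330 = 54450.

54450


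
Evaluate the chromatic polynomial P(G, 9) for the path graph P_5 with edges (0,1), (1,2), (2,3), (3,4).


P(P_5, k) = k * (k-1)^(4).
P(9) = 9 * 8^4 = 9 * 4096 = 36864.

36864


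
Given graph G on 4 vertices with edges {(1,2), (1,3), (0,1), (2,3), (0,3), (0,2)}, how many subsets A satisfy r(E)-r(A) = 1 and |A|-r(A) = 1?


R(x,y) = sum over A in 2^E of x^(r(E)-r(A)) * y^(|A|-r(A)).
G has 4 vertices, 6 edges. r(E) = 3.
Enumerate all 2^6 = 64 subsets.
Count subsets with r(E)-r(A)=1 and |A|-r(A)=1: 4.

4


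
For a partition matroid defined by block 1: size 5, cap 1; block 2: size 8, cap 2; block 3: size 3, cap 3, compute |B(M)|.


A basis picks exactly ci elements from block i.
Number of bases = product of C(|Si|, ci).
= C(5,1) * C(8,2) * C(3,3)
= 5 * 28 * 1
= 140.

140


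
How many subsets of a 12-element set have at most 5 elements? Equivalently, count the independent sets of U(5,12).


Independent sets of U(5,12) are all subsets of size <= 5.
Count = (12 choose 0) + (12 choose 1) + (12 choose 2) + (12 choose 3) + (12 choose 4) + (12 choose 5)
     = 1 + 12 + 66 + 220 + 495 + 792
     = 1586.

1586


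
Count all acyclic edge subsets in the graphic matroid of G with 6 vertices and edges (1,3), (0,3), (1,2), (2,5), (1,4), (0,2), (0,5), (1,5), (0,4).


An independent set in a graphic matroid is an acyclic edge subset.
G has 6 vertices and 9 edges.
Enumerate all 2^9 = 512 subsets, checking for acyclicity.
Total independent sets = 300.

300


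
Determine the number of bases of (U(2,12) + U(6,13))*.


(M1+M2)* = M1* + M2*.
M1* = U(10,12), bases: C(12,10) = 66.
M2* = U(7,13), bases: C(13,7) = 1716.
|B(M*)| = 66 * 1716 = 113256.

113256


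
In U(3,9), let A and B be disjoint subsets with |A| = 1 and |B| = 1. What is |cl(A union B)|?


|A union B| = 1 + 1 = 2 (disjoint).
In U(3,9), cl(S) = S if |S| < 3, else cl(S) = E.
Since 2 < 3, cl(A union B) = A union B.
|cl(A union B)| = 2.

2


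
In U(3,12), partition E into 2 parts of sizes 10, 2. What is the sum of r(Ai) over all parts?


r(Ai) = min(|Ai|, 3) for each part.
Sum = min(10,3) + min(2,3)
    = 3 + 2
    = 5.

5


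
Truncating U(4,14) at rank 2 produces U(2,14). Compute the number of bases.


Truncating U(4,14) to rank 2 gives U(2,14).
Bases of U(2,14) are all 2-element subsets of 14 elements.
Number of bases = C(14,2) = (14 * 13) / (1 * 2) = 91.

91


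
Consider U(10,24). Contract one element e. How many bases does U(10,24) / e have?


Contracting e from U(10,24) gives U(9,23).
Bases of U(9,23) = (23 choose 9) = 817190.

817190


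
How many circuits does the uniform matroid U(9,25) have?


In U(9,25), circuits are the (10)-element subsets.
Any set of 10 elements is dependent, and removing any one element gives
an independent set of size 9, so it is a minimal dependent set.
Number of circuits = C(25,10) = 3268760.

3268760


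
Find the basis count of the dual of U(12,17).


The dual of U(r,n) is U(n-r, n) = U(5,17).
Bases of U(5,17) are all (5)-element subsets.
|B(M*)| = (17 choose 5) = 6188.

6188


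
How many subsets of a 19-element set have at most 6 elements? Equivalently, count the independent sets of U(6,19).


Independent sets of U(6,19) are all subsets of size <= 6.
Count = C(19,0) + C(19,1) + C(19,2) + C(19,3) + C(19,4) + C(19,5) + C(19,6)
     = 1 + 19 + 171 + 969 + 3876 + 11628 + 27132
     = 43796.

43796


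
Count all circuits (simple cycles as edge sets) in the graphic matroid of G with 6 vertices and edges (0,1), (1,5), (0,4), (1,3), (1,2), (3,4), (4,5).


A circuit in a graphic matroid = edge set of a simple cycle.
G has 6 vertices and 7 edges.
Enumerating all minimal edge subsets forming cycles...
Total circuits found: 3.

3


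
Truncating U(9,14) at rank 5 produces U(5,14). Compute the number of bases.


Truncating U(9,14) to rank 5 gives U(5,14).
Bases of U(5,14) are all 5-element subsets of 14 elements.
Number of bases = C(14,5) = 2002.

2002


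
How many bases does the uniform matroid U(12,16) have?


Bases of U(12,16) are all 12-element subsets of the 16-element ground set.
Number of bases = C(16,12).
C(16,12) = 16! / (12! * 4!) = 1820.

1820


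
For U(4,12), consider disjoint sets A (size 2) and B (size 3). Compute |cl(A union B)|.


|A union B| = 2 + 3 = 5 (disjoint).
In U(4,12), cl(S) = S if |S| < 4, else cl(S) = E.
Since 5 >= 4, cl(A union B) = E.
|cl(A union B)| = 12.

12


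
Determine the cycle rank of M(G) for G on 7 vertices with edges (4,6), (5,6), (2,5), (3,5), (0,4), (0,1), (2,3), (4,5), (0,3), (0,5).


Cycle rank (nullity) = |E| - r(M) = |E| - (|V| - c).
|E| = 10, |V| = 7, c = 1.
Nullity = 10 - (7 - 1) = 10 - 6 = 4.

4


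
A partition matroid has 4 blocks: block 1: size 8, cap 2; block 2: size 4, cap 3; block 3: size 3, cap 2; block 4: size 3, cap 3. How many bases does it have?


A basis picks exactly ci elements from block i.
Number of bases = product of C(|Si|, ci).
= C(8,2) * C(4,3) * C(3,2) * C(3,3)
= 28 * 4 * 3 * 1
= 336.

336


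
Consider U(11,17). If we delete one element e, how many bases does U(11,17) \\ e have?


Deleting e from U(11,17) gives U(11,16) since n > r.
Bases of U(11,16) = C(16,11) = 16! / (11! * 5!) = 4368.

4368


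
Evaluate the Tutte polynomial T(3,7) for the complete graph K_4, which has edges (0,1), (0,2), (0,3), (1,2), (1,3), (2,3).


T(K_4; x,y) = x^3 + 3x^2 + 4xy + 2x + y^3 + 3y^2 + 2y.
Substituting x=3, y=7:
= 27 + 27 + 84 + 6 + 343 + 147 + 14
= 648.

648


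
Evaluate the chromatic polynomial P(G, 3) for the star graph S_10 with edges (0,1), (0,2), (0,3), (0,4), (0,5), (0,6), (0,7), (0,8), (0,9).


P(tree, k) = k * (k-1)^(9) for any tree on 10 vertices.
P(3) = 3 * 2^9 = 3 * 512 = 1536.

1536


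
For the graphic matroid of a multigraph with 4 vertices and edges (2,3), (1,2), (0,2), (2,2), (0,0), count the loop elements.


In a graphic matroid, a loop is a self-loop edge (u,u) with rank 0.
Examining all 5 edges for self-loops...
Self-loops found: (2,2), (0,0)
Number of loops = 2.

2


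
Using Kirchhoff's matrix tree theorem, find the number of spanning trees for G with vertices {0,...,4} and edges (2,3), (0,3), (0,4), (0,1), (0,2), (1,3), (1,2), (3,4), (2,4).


By Kirchhoff's matrix tree theorem, the number of spanning trees equals
the determinant of any cofactor of the Laplacian matrix L.
G has 5 vertices and 9 edges.
Computing the (4 x 4) cofactor determinant gives 75.

75


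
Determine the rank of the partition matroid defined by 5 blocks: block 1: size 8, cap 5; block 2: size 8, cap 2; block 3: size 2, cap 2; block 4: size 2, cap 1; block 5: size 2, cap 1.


Rank of a partition matroid = sum of min(|Si|, ci) for each block.
= min(8,5) + min(8,2) + min(2,2) + min(2,1) + min(2,1)
= 5 + 2 + 2 + 1 + 1
= 11.

11


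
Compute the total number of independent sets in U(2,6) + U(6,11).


For a direct sum, |I(M1+M2)| = |I(M1)| * |I(M2)|.
|I(U(2,6))| = sum C(6,k) for k=0..2 = 22.
|I(U(6,11))| = sum C(11,k) for k=0..6 = 1486.
Total = 22 * 1486 = 32692.

32692


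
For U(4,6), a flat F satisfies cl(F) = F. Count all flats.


Flats of U(4,6): every subset of size < 4 is a flat, plus E itself.
Count = (6 choose 0) + (6 choose 1) + (6 choose 2) + (6 choose 3) + 1
     = 1 + 6 + 15 + 20 + 1
     = 43.

43


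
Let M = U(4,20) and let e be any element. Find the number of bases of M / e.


Contracting e from U(4,20) gives U(3,19).
Bases of U(3,19) = C(19,3) = (19 * 18 * 17) / (1 * 2 * 3) = 969.

969


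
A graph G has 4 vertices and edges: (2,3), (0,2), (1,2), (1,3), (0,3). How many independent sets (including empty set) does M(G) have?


An independent set in a graphic matroid is an acyclic edge subset.
G has 4 vertices and 5 edges.
Enumerate all 2^5 = 32 subsets, checking for acyclicity.
Total independent sets = 24.

24


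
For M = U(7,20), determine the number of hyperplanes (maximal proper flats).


Hyperplanes of U(7,20) are flats of rank 6.
In a uniform matroid, these are exactly the (6)-element subsets.
Count = C(20,6) = 38760.

38760


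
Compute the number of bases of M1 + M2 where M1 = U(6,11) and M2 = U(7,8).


Bases of a direct sum M1 + M2: |B| = |B(M1)| * |B(M2)|.
|B(U(6,11))| = C(11,6) = 462.
|B(U(7,8))| = C(8,7) = 8.
Total bases = 462 * 8 = 3696.

3696


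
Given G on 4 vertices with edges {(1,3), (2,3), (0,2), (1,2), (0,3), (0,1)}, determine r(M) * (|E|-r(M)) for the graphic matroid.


r(M) = |V| - c = 4 - 1 = 3.
nullity = |E| - r(M) = 6 - 3 = 3.
Product = 3 * 3 = 9.

9


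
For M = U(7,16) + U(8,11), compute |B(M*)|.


(M1+M2)* = M1* + M2*.
M1* = U(9,16), bases: C(16,9) = 11440.
M2* = U(3,11), bases: C(11,3) = 165.
|B(M*)| = 11440 * 165 = 1887600.

1887600


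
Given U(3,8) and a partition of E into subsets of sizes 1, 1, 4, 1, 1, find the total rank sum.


r(Ai) = min(|Ai|, 3) for each part.
Sum = min(1,3) + min(1,3) + min(4,3) + min(1,3) + min(1,3)
    = 1 + 1 + 3 + 1 + 1
    = 7.

7


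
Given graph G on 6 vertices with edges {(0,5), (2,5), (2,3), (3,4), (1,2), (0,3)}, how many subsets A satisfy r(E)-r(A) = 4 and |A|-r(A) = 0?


R(x,y) = sum over A in 2^E of x^(r(E)-r(A)) * y^(|A|-r(A)).
G has 6 vertices, 6 edges. r(E) = 5.
Enumerate all 2^6 = 64 subsets.
Count subsets with r(E)-r(A)=4 and |A|-r(A)=0: 6.

6


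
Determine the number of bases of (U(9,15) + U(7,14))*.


(M1+M2)* = M1* + M2*.
M1* = U(6,15), bases: C(15,6) = 5005.
M2* = U(7,14), bases: C(14,7) = 3432.
|B(M*)| = 5005 * 3432 = 17177160.

17177160


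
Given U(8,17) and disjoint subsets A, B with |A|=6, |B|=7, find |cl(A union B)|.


|A union B| = 6 + 7 = 13 (disjoint).
In U(8,17), cl(S) = S if |S| < 8, else cl(S) = E.
Since 13 >= 8, cl(A union B) = E.
|cl(A union B)| = 17.

17


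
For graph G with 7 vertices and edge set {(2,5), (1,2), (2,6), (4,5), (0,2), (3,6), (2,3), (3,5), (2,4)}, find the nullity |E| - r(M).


Cycle rank (nullity) = |E| - r(M) = |E| - (|V| - c).
|E| = 9, |V| = 7, c = 1.
Nullity = 9 - (7 - 1) = 9 - 6 = 3.

3


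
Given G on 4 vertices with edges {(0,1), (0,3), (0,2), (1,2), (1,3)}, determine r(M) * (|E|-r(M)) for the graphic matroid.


r(M) = |V| - c = 4 - 1 = 3.
nullity = |E| - r(M) = 5 - 3 = 2.
Product = 3 * 2 = 6.

6


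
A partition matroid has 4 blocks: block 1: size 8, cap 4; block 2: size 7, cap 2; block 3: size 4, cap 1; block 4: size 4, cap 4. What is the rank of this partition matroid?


Rank of a partition matroid = sum of min(|Si|, ci) for each block.
= min(8,4) + min(7,2) + min(4,1) + min(4,4)
= 4 + 2 + 1 + 4
= 11.

11


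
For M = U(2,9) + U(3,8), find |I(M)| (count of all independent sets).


For a direct sum, |I(M1+M2)| = |I(M1)| * |I(M2)|.
|I(U(2,9))| = sum C(9,k) for k=0..2 = 46.
|I(U(3,8))| = sum C(8,k) for k=0..3 = 93.
Total = 46 * 93 = 4278.

4278


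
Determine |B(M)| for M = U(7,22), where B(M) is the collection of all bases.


Bases of U(7,22) are all 7-element subsets of the 22-element ground set.
Number of bases = C(22,7).
C(22,7) = 170544.

170544


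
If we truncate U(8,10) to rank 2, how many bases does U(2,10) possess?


Truncating U(8,10) to rank 2 gives U(2,10).
Bases of U(2,10) are all 2-element subsets of 10 elements.
Number of bases = C(10,2) = (10 * 9) / (1 * 2) = 45.

45


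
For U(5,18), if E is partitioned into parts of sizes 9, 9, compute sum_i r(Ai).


r(Ai) = min(|Ai|, 5) for each part.
Sum = min(9,5) + min(9,5)
    = 5 + 5
    = 10.

10


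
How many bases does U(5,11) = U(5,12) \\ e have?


Deleting e from U(5,12) gives U(5,11) since n > r.
Bases of U(5,11) = (11 choose 5) = 462.

462


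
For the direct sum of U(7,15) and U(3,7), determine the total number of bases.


Bases of a direct sum M1 + M2: |B| = |B(M1)| * |B(M2)|.
|B(U(7,15))| = C(15,7) = 6435.
|B(U(3,7))| = C(7,3) = 35.
Total bases = 6435 * 35 = 225225.

225225


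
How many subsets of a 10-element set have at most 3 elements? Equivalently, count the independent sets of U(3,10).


Independent sets of U(3,10) are all subsets of size <= 3.
Count = C(10,0) + C(10,1) + C(10,2) + C(10,3)
     = 1 + 10 + 45 + 120
     = 176.

176


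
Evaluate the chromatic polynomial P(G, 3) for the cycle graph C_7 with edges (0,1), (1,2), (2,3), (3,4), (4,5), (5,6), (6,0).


P(C_7, k) = (k-1)^7 + (-1)^7*(k-1).
P(3) = (2)^7 - 2
= 128 - 2 = 126.

126


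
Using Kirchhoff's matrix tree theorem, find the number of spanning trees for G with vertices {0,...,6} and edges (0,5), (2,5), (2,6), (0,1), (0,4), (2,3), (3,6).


By Kirchhoff's matrix tree theorem, the number of spanning trees equals
the determinant of any cofactor of the Laplacian matrix L.
G has 7 vertices and 7 edges.
Computing the (6 x 6) cofactor determinant gives 3.

3


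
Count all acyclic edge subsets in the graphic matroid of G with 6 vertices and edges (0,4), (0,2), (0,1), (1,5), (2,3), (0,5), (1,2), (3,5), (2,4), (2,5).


An independent set in a graphic matroid is an acyclic edge subset.
G has 6 vertices and 10 edges.
Enumerate all 2^10 = 1024 subsets, checking for acyclicity.
Total independent sets = 430.

430


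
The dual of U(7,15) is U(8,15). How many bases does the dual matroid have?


The dual of U(r,n) is U(n-r, n) = U(8,15).
Bases of U(8,15) are all (8)-element subsets.
|B(M*)| = C(15,8) = 15! / (8! * 7!) = 6435.

6435


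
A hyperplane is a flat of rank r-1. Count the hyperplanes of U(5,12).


Hyperplanes of U(5,12) are flats of rank 4.
In a uniform matroid, these are exactly the (4)-element subsets.
Count = (12 choose 4) = 495.

495


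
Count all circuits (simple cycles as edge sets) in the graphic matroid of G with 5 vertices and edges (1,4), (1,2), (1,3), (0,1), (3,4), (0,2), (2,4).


A circuit in a graphic matroid = edge set of a simple cycle.
G has 5 vertices and 7 edges.
Enumerating all minimal edge subsets forming cycles...
Total circuits found: 6.

6


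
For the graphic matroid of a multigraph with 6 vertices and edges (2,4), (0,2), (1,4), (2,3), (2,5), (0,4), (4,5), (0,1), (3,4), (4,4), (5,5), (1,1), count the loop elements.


In a graphic matroid, a loop is a self-loop edge (u,u) with rank 0.
Examining all 12 edges for self-loops...
Self-loops found: (4,4), (5,5), (1,1)
Number of loops = 3.

3


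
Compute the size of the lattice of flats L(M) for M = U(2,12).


Flats of U(2,12): every subset of size < 2 is a flat, plus E itself.
Count = (12 choose 0) + (12 choose 1) + 1
     = 1 + 12 + 1
     = 14.

14


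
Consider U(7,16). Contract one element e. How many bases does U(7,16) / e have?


Contracting e from U(7,16) gives U(6,15).
Bases of U(6,15) = C(15,6) = 15! / (6! * 9!) = 5005.

5005


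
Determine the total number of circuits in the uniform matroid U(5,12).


In U(5,12), circuits are the (6)-element subsets.
Any set of 6 elements is dependent, and removing any one element gives
an independent set of size 5, so it is a minimal dependent set.
Number of circuits = (12 choose 6) = 924.

924


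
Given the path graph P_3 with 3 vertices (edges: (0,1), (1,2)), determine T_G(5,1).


A path on 3 vertices is a tree with 2 edges.
T(x,y) = x^(2) for any tree.
T(5,1) = 5^2 = 25.

25


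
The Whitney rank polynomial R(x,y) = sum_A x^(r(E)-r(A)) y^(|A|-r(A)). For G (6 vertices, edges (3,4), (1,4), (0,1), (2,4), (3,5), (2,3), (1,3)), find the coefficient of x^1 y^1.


R(x,y) = sum over A in 2^E of x^(r(E)-r(A)) * y^(|A|-r(A)).
G has 6 vertices, 7 edges. r(E) = 5.
Enumerate all 2^7 = 128 subsets.
Count subsets with r(E)-r(A)=1 and |A|-r(A)=1: 12.

12


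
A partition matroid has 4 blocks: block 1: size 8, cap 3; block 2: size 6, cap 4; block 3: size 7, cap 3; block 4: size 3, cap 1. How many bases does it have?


A basis picks exactly ci elements from block i.
Number of bases = product of C(|Si|, ci).
= C(8,3) * C(6,4) * C(7,3) * C(3,1)
= 56 * 15 * 35 * 3
= 88200.

88200


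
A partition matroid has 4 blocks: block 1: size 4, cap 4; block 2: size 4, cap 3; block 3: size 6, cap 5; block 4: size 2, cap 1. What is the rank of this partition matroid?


Rank of a partition matroid = sum of min(|Si|, ci) for each block.
= min(4,4) + min(4,3) + min(6,5) + min(2,1)
= 4 + 3 + 5 + 1
= 13.

13


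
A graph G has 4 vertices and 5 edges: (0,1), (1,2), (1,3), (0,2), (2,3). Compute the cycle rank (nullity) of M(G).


Cycle rank (nullity) = |E| - r(M) = |E| - (|V| - c).
|E| = 5, |V| = 4, c = 1.
Nullity = 5 - (4 - 1) = 5 - 3 = 2.

2


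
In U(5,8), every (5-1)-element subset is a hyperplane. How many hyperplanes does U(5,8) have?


Hyperplanes of U(5,8) are flats of rank 4.
In a uniform matroid, these are exactly the (4)-element subsets.
Count = C(8,4) = 8! / (4! * 4!) = 70.

70


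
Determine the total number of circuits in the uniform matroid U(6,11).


In U(6,11), circuits are the (7)-element subsets.
Any set of 7 elements is dependent, and removing any one element gives
an independent set of size 6, so it is a minimal dependent set.
Number of circuits = C(11,7) = 330.

330


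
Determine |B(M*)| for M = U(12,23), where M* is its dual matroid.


The dual of U(r,n) is U(n-r, n) = U(11,23).
Bases of U(11,23) are all (11)-element subsets.
|B(M*)| = C(23,11) = 1352078.

1352078


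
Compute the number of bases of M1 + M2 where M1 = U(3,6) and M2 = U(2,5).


Bases of a direct sum M1 + M2: |B| = |B(M1)| * |B(M2)|.
|B(U(3,6))| = C(6,3) = 20.
|B(U(2,5))| = C(5,2) = 10.
Total bases = 20 * 10 = 200.

200


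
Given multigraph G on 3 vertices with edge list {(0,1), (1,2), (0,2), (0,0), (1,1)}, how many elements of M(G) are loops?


In a graphic matroid, a loop is a self-loop edge (u,u) with rank 0.
Examining all 5 edges for self-loops...
Self-loops found: (0,0), (1,1)
Number of loops = 2.

2


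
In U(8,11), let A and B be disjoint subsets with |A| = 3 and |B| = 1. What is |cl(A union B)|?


|A union B| = 3 + 1 = 4 (disjoint).
In U(8,11), cl(S) = S if |S| < 8, else cl(S) = E.
Since 4 < 8, cl(A union B) = A union B.
|cl(A union B)| = 4.

4


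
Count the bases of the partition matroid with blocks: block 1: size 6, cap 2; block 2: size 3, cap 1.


A basis picks exactly ci elements from block i.
Number of bases = product of C(|Si|, ci).
= C(6,2) * C(3,1)
= 15 * 3
= 45.

45


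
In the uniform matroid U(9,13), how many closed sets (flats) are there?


Flats of U(9,13): every subset of size < 9 is a flat, plus E itself.
Count = C(13,0) + C(13,1) + C(13,2) + C(13,3) + C(13,4) + C(13,5) + C(13,6) + C(13,7) + C(13,8) + 1
     = 1 + 13 + 78 + 286 + 715 + 1287 + 1716 + 1716 + 1287 + 1
     = 7100.

7100


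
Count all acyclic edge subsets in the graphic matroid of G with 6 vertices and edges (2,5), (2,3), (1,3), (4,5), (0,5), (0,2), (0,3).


An independent set in a graphic matroid is an acyclic edge subset.
G has 6 vertices and 7 edges.
Enumerate all 2^7 = 128 subsets, checking for acyclicity.
Total independent sets = 96.

96


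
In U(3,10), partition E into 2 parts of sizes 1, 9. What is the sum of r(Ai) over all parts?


r(Ai) = min(|Ai|, 3) for each part.
Sum = min(1,3) + min(9,3)
    = 1 + 3
    = 4.

4


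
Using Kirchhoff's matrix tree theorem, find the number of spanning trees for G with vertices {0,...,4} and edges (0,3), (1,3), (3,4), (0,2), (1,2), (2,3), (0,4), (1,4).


By Kirchhoff's matrix tree theorem, the number of spanning trees equals
the determinant of any cofactor of the Laplacian matrix L.
G has 5 vertices and 8 edges.
Computing the (4 x 4) cofactor determinant gives 45.

45


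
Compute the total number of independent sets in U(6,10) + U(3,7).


For a direct sum, |I(M1+M2)| = |I(M1)| * |I(M2)|.
|I(U(6,10))| = sum C(10,k) for k=0..6 = 848.
|I(U(3,7))| = sum C(7,k) for k=0..3 = 64.
Total = 848 * 64 = 54272.

54272


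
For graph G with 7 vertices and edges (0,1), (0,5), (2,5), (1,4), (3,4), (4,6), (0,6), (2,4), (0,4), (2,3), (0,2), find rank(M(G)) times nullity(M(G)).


r(M) = |V| - c = 7 - 1 = 6.
nullity = |E| - r(M) = 11 - 6 = 5.
Product = 6 * 5 = 30.

30


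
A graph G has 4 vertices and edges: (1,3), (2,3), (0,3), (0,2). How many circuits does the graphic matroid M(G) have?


A circuit in a graphic matroid = edge set of a simple cycle.
G has 4 vertices and 4 edges.
Enumerating all minimal edge subsets forming cycles...
Total circuits found: 1.

1
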